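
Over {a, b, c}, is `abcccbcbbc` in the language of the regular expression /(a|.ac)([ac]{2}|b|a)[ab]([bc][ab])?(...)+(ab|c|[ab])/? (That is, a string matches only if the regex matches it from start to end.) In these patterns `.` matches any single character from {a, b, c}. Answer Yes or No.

No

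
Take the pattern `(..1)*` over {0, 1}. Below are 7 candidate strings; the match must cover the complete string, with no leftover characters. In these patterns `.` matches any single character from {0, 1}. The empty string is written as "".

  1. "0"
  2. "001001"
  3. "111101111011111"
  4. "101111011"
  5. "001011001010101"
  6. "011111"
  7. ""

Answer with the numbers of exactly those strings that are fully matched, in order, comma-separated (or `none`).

1. "0" → no match
2. "001001" → match
3 → match
4. "101111011" → match
5 → no match
6. "011111" → match
7. "" → match

2, 3, 4, 6, 7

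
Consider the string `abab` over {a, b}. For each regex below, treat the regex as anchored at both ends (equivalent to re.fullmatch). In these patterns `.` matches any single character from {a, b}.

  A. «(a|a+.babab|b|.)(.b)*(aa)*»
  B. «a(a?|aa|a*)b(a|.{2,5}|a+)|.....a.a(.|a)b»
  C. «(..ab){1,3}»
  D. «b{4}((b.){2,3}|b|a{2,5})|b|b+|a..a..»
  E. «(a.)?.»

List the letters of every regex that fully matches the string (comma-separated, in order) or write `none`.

A → no match
B → match
C → match
D → no match
E → no match

B, C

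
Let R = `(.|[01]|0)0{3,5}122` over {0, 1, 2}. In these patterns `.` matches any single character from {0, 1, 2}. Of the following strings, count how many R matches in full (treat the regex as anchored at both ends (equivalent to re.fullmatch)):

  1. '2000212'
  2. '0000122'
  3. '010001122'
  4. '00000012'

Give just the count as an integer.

1 → no match — must end with '0122'
2 → match
3 → no match — must end with '0122'
4 → no match — must end with '0122'
Total matched: 1

1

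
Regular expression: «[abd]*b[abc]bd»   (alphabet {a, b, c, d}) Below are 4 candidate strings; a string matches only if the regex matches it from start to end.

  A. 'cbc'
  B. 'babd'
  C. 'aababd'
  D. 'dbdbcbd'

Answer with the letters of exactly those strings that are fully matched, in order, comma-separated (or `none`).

A → no match — must end with 'bd'
B → match
C → match
D → match

B, C, D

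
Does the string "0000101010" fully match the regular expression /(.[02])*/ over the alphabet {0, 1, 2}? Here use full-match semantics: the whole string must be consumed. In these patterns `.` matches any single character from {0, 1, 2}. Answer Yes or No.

Yes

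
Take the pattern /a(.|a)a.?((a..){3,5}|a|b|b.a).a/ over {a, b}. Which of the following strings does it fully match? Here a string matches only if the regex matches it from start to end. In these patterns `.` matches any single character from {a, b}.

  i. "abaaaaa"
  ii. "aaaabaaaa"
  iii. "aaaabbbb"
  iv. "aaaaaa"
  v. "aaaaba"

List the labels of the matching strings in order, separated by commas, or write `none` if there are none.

i, ii, iv, v

i. "abaaaaa" → match
ii. "aaaabaaaa" → match
iii. "aaaabbbb" → no match — must end with "a"
iv. "aaaaaa" → match
v. "aaaaba" → match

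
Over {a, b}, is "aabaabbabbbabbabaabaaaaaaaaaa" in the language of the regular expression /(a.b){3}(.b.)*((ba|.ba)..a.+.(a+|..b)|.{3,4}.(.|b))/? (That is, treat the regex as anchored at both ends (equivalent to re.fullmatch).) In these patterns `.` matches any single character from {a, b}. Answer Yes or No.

No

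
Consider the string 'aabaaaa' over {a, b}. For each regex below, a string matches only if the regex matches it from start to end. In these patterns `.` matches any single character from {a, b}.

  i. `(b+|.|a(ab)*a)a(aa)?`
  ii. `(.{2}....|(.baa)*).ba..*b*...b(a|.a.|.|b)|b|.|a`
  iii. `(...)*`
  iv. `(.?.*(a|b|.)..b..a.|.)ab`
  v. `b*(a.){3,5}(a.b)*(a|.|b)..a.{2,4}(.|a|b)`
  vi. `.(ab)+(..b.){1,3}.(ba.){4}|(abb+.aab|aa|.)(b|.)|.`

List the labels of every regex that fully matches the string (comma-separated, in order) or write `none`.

i → match
ii → no match
iii → no match
iv → no match — must end with 'ab'
v → no match
vi → no match

i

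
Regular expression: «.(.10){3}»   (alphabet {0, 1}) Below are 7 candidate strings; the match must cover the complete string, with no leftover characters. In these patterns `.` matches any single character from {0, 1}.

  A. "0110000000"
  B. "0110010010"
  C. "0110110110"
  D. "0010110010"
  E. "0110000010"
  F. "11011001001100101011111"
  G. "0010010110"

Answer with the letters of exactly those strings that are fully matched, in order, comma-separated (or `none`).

A → no match — must end with "10"
B → match
C → match
D → match
E → no match
F → no match — must end with "10"
G → match

B, C, D, G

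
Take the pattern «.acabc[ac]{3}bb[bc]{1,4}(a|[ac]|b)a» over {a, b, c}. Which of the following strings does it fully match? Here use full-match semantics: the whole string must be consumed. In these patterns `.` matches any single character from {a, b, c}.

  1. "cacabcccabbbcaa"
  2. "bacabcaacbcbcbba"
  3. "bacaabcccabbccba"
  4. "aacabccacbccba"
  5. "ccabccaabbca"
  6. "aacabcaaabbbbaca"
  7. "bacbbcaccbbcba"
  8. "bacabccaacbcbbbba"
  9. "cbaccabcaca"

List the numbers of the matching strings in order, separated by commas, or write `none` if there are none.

1 → match
2 → no match
3 → no match
4 → no match
5 → no match
6 → no match
7 → no match
8 → no match
9 → no match

1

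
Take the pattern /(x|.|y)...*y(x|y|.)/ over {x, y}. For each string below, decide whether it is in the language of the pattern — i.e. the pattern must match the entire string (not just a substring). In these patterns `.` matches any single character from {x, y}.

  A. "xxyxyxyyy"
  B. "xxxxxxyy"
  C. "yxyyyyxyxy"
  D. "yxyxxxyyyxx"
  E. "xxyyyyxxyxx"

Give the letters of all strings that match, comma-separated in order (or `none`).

A, B

A → match
B → match
C → no match
D → no match
E → no match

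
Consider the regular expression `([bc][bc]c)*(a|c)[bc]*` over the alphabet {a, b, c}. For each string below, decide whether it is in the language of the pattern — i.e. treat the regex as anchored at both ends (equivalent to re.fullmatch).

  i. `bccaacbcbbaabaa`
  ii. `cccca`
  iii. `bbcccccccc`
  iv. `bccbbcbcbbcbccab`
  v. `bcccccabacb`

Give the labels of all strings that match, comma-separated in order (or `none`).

i → no match
ii → no match
iii → match
iv → no match
v → no match

iii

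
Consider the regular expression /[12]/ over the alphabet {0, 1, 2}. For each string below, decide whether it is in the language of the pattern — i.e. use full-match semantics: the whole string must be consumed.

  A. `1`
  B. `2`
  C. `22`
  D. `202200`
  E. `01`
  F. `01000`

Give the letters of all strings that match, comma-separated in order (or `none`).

A, B

A → match
B → match
C → no match
D → no match
E → no match
F → no match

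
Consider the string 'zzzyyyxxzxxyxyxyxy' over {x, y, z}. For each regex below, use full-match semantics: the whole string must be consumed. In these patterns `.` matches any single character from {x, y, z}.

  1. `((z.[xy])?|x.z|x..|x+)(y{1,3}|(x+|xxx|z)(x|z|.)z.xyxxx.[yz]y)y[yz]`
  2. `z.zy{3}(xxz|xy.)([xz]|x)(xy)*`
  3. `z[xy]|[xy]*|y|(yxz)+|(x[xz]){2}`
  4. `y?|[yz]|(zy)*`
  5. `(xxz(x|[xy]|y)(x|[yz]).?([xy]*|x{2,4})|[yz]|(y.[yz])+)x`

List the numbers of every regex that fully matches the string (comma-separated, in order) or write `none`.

1 → no match
2 → match
3 → no match
4 → no match
5 → no match — must end with 'x'

2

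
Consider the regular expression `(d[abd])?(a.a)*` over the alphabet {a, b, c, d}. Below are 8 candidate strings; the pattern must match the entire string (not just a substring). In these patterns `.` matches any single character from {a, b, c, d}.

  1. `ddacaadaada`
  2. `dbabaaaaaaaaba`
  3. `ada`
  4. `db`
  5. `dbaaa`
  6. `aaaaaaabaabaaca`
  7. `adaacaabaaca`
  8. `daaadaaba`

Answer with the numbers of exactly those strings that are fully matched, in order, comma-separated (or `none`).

1, 2, 3, 4, 5, 6, 7

1. `ddacaadaada` → match
2 → match
3. `ada` → match
4. `db` → match
5. `dbaaa` → match
6 → match
7. `adaacaabaaca` → match
8. `daaadaaba` → no match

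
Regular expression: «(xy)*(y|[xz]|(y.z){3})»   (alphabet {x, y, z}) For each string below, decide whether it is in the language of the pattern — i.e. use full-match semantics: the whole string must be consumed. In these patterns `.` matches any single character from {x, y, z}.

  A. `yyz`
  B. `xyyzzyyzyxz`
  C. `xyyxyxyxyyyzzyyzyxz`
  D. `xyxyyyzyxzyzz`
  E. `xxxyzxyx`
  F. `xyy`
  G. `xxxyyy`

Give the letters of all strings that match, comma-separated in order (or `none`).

B, D, F

A → no match
B → match
C → no match
D → match
E → no match
F → match
G → no match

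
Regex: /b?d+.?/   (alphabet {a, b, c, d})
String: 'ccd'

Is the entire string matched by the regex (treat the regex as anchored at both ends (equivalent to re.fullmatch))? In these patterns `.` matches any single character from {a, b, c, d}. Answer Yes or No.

No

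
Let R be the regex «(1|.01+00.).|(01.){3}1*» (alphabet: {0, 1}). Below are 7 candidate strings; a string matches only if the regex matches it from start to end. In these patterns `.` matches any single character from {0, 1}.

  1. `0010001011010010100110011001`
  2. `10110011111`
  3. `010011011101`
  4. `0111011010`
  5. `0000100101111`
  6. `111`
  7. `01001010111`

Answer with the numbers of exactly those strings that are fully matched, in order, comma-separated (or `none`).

none

1 → no match
2. `10110011111` → no match
3. `010011011101` → no match
4. `0111011010` → no match
5 → no match
6. `111` → no match
7. `01001010111` → no match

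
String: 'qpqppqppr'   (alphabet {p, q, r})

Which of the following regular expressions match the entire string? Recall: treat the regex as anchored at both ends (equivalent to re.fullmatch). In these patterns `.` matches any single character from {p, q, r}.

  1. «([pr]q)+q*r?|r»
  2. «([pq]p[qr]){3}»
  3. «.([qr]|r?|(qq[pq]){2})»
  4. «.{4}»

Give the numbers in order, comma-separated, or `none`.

2

1 → no match
2 → match
3 → no match
4 → no match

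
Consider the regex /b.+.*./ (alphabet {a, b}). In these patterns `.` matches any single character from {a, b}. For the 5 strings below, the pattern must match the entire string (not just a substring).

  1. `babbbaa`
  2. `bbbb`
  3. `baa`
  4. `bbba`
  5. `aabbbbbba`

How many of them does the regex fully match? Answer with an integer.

4

1. `babbbaa` → match
2. `bbbb` → match
3. `baa` → match
4. `bbba` → match
5. `aabbbbbba` → no match — must start with `b`
Total matched: 4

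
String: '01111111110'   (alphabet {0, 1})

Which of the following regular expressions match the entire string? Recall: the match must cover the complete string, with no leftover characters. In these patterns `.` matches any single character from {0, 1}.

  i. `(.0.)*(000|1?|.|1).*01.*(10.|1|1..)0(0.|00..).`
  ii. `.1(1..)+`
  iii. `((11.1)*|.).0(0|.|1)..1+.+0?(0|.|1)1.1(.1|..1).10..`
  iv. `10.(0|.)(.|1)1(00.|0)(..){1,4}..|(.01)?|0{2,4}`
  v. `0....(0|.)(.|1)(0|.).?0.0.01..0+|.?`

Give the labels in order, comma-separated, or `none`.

i → no match
ii → match
iii → no match
iv → no match
v → no match

ii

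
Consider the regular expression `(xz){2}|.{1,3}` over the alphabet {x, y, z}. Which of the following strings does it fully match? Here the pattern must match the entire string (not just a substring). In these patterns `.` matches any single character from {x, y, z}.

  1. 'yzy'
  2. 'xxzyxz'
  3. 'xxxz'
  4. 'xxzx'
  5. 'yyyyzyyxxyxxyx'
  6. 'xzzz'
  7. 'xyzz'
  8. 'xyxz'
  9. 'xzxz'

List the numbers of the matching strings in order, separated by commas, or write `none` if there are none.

1 → match
2 → no match
3 → no match
4 → no match
5 → no match
6 → no match
7 → no match
8 → no match
9 → match

1, 9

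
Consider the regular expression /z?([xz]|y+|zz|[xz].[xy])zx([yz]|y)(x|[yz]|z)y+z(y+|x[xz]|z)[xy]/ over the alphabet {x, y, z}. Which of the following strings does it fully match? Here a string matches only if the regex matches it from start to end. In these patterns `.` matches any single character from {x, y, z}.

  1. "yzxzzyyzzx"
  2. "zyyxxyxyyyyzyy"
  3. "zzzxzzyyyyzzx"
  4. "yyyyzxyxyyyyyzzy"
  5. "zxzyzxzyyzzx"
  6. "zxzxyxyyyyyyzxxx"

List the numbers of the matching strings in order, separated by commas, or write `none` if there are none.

1 → match
2 → no match
3 → match
4 → match
5 → match
6 → match

1, 3, 4, 5, 6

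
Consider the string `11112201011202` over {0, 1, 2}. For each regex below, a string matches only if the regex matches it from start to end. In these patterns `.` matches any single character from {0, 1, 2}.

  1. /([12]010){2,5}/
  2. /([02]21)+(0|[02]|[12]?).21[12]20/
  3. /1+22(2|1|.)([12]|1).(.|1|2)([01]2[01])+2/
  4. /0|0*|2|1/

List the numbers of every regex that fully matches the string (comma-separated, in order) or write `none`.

1 → no match — must end with `010`
2 → no match — must end with `20`
3 → match
4 → no match

3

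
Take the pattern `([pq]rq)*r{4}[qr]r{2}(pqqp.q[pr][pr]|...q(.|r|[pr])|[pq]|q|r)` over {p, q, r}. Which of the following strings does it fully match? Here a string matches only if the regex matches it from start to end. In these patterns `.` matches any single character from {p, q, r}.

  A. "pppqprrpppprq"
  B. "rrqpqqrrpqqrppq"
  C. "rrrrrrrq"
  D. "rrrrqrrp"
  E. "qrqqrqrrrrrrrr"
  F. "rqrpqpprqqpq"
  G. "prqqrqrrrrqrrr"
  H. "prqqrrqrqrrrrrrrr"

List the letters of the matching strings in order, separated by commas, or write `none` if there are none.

C, D, E, G

A → no match
B → no match
C → match
D → match
E → match
F → no match
G → match
H → no match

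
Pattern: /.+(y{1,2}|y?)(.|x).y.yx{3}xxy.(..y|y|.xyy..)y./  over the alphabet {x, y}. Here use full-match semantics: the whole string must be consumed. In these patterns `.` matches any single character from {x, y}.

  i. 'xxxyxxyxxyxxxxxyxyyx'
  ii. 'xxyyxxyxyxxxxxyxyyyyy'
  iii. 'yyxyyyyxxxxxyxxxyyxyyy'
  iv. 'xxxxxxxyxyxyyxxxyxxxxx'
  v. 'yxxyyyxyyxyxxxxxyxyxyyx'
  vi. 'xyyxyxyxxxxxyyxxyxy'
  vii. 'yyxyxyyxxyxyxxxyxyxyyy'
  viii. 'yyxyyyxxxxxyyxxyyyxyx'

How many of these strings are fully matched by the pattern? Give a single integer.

4

i → no match
ii → match
iii → match
iv → no match
v → match
vi → no match
vii → no match
viii → match
Total matched: 4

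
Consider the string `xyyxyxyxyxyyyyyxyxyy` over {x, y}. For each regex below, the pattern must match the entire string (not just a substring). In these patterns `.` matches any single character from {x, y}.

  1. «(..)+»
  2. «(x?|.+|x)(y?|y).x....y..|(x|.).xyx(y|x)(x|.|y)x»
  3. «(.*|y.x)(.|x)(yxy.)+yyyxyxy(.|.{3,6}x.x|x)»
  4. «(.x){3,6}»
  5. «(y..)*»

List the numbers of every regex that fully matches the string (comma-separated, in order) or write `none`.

1 → match
2 → no match
3 → match
4 → no match — must end with `x`
5 → no match

1, 3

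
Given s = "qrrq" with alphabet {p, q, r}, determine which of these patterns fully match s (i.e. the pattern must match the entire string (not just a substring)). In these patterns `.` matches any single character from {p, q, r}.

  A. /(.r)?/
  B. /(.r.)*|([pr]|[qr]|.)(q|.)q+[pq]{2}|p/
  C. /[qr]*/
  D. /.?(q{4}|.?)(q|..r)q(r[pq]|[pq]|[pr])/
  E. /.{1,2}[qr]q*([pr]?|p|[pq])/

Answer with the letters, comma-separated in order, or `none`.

C, E

A → no match
B → no match
C → match
D → no match
E → match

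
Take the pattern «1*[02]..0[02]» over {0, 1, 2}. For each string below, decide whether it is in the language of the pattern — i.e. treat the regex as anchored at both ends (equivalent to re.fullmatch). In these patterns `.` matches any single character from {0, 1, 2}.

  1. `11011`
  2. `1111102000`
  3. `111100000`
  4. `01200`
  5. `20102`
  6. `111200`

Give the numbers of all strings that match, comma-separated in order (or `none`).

2, 3, 4, 5

1 → no match
2 → match
3 → match
4 → match
5 → match
6 → no match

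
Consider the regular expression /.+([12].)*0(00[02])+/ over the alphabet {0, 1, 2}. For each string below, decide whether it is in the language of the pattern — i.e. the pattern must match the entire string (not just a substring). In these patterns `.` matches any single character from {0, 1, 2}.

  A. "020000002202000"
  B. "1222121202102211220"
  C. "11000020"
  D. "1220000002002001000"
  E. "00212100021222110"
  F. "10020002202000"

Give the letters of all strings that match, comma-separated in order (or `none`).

none

A → no match
B → no match
C → no match
D → no match
E → no match
F → no match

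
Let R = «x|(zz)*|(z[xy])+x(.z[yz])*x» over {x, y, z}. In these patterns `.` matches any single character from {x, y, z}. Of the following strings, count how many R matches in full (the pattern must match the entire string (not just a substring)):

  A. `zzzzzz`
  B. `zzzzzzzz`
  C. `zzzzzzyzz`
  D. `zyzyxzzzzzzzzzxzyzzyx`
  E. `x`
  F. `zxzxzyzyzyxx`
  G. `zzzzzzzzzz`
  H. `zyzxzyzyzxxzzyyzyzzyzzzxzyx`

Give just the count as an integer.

A → match
B → match
C → no match
D → match
E → match
F → match
G → match
H → match
Total matched: 7

7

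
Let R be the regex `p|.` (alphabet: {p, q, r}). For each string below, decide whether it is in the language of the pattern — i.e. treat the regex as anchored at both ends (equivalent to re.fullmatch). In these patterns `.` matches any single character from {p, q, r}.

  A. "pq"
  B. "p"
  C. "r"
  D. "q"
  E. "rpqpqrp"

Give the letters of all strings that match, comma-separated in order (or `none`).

B, C, D

A → no match
B → match
C → match
D → match
E → no match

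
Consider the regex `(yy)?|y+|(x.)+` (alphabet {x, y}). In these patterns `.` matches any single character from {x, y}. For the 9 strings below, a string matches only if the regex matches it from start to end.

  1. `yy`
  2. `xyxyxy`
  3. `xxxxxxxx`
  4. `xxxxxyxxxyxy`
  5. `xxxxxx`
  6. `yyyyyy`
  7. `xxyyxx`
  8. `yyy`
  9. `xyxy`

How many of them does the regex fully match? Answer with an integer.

1 → match
2 → match
3 → match
4 → match
5 → match
6 → match
7 → no match
8 → match
9 → match
Total matched: 8

8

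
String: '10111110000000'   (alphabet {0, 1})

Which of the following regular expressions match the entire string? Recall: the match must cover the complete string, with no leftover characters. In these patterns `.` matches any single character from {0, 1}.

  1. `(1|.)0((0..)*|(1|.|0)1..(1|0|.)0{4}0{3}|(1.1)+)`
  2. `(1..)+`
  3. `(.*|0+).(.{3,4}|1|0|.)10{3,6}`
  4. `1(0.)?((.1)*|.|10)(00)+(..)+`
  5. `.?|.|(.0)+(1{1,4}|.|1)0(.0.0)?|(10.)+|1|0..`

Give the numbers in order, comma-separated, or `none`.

1

1 → match
2 → no match
3 → no match
4 → no match
5 → no match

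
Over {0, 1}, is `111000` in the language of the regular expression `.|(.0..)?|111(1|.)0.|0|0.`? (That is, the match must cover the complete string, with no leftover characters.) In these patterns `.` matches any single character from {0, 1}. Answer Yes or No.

Yes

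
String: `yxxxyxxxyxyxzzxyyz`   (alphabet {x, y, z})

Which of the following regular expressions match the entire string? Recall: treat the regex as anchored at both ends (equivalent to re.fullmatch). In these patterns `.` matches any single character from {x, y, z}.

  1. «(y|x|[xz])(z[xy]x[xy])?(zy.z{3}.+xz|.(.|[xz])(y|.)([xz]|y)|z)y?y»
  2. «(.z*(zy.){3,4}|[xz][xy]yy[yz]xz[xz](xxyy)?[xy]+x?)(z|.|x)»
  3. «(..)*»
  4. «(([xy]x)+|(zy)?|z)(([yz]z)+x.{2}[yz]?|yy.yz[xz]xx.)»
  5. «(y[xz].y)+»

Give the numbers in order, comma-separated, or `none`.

1 → no match — must end with `y`
2 → no match
3 → match
4 → match
5 → no match — must end with `y`

3, 4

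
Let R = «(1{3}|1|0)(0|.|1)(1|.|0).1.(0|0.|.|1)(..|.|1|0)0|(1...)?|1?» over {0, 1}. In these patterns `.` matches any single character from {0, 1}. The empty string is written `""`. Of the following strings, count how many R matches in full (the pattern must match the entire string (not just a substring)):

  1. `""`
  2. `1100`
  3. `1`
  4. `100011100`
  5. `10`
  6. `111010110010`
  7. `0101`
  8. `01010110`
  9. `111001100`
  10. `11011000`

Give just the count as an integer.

1. `""` → match
2. `1100` → match
3. `1` → match
4. `100011100` → match
5. `10` → no match
6. `111010110010` → match
7. `0101` → no match
8. `01010110` → no match
9. `111001100` → no match
10. `11011000` → no match
Total matched: 5

5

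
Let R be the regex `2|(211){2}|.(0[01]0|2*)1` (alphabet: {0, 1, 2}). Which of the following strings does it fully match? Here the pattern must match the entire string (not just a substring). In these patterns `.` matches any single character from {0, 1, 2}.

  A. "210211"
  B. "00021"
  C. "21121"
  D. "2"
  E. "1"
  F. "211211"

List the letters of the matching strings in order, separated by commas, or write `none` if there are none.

A → no match
B → no match
C → no match
D → match
E → no match
F → match

D, F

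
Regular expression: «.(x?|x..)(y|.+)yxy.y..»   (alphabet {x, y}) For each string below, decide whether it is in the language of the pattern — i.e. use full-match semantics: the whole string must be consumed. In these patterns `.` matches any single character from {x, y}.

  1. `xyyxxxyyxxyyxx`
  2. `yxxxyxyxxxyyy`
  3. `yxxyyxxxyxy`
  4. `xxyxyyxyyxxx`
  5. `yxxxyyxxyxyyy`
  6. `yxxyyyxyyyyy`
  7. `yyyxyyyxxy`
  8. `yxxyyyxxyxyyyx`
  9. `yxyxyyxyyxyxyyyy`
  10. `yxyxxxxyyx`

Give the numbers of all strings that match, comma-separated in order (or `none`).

6

1 → no match
2 → no match
3. `yxxyyxxxyxy` → no match
4. `xxyxyyxyyxxx` → no match
5 → no match
6. `yxxyyyxyyyyy` → match
7. `yyyxyyyxxy` → no match
8 → no match
9 → no match
10. `yxyxxxxyyx` → no match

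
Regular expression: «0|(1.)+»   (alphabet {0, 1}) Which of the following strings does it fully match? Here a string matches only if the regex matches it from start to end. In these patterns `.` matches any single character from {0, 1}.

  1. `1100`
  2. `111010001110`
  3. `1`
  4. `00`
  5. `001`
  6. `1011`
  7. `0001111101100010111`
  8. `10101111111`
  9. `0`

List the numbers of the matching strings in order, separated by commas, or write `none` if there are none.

1 → no match
2 → no match
3 → no match
4 → no match
5 → no match
6 → match
7 → no match
8 → no match
9 → match

6, 9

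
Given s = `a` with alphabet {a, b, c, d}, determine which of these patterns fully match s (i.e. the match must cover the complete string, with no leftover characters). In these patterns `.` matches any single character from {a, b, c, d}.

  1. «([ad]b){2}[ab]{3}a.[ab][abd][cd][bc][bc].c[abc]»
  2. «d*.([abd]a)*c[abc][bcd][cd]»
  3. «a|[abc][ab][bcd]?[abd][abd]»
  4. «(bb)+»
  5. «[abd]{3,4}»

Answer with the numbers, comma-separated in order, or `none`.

1 → no match
2 → no match
3 → match
4 → no match — must start with `bb`
5 → no match

3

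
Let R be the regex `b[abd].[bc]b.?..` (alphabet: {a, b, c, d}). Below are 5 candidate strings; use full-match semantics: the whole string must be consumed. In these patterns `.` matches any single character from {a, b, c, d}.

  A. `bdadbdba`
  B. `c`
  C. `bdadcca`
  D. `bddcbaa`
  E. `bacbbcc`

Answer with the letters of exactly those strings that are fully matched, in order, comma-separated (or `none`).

A. `bdadbdba` → no match
B. `c` → no match — must start with `b`
C. `bdadcca` → no match
D. `bddcbaa` → match
E. `bacbbcc` → match

D, E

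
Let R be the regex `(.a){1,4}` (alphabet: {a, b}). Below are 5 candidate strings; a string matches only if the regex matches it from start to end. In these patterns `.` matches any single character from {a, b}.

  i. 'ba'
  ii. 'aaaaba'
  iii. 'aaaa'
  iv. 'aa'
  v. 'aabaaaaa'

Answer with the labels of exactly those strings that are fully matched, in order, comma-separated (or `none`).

i → match
ii → match
iii → match
iv → match
v → match

i, ii, iii, iv, v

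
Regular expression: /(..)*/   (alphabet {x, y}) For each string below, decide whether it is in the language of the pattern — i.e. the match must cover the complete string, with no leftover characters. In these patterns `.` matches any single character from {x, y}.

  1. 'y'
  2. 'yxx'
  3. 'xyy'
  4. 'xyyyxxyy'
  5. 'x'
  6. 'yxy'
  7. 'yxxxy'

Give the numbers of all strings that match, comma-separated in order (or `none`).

4

1. 'y' → no match
2. 'yxx' → no match
3. 'xyy' → no match
4. 'xyyyxxyy' → match
5. 'x' → no match
6. 'yxy' → no match
7. 'yxxxy' → no match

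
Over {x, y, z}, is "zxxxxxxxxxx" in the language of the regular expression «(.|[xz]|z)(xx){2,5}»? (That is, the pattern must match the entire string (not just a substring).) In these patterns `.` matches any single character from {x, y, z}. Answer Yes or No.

Yes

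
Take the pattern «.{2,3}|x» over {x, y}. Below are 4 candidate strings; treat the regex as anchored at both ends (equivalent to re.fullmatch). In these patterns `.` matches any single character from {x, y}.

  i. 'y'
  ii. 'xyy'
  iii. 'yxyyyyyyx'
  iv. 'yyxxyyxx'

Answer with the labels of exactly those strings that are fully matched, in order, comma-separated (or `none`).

ii

i → no match
ii → match
iii → no match
iv → no match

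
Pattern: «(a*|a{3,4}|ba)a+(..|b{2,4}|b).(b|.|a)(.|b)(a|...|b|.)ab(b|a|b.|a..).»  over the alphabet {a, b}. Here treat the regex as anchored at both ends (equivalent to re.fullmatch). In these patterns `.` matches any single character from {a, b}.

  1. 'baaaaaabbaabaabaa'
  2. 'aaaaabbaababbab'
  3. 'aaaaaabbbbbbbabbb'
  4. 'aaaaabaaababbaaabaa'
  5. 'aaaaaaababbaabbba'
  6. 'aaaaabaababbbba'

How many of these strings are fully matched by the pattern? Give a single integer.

1 → match
2 → match
3 → match
4 → no match
5 → match
6 → no match
Total matched: 4

4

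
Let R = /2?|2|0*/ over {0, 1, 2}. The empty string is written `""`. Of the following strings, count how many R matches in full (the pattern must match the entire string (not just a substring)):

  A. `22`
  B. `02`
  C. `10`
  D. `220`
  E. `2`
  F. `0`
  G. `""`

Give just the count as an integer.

3

A. `22` → no match
B. `02` → no match
C. `10` → no match
D. `220` → no match
E. `2` → match
F. `0` → match
G. `""` → match
Total matched: 3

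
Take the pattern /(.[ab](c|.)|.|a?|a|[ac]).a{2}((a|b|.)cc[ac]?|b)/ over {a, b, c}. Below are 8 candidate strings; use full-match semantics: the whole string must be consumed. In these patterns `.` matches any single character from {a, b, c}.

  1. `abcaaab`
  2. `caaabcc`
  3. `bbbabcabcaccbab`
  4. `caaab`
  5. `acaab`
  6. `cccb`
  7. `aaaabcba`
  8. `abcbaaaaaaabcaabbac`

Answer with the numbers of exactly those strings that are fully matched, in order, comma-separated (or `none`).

1, 2, 4, 5

1. `abcaaab` → match
2. `caaabcc` → match
3 → no match
4. `caaab` → match
5. `acaab` → match
6. `cccb` → no match
7. `aaaabcba` → no match
8 → no match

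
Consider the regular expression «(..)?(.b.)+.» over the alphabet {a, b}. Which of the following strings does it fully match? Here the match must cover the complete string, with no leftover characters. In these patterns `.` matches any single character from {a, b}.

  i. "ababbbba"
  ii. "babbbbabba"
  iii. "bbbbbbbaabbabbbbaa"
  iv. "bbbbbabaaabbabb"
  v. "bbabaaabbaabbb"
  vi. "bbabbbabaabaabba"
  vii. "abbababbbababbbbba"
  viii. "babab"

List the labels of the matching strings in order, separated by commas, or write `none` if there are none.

i → no match
ii → no match
iii → match
iv → no match
v → no match
vi → match
vii → no match
viii → no match

iii, vi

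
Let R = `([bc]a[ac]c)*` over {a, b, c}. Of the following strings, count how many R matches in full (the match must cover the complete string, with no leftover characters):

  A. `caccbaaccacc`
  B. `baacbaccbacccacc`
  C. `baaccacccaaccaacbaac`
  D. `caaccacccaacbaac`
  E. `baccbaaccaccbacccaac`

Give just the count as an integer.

5

A → match
B → match
C → match
D → match
E → match
Total matched: 5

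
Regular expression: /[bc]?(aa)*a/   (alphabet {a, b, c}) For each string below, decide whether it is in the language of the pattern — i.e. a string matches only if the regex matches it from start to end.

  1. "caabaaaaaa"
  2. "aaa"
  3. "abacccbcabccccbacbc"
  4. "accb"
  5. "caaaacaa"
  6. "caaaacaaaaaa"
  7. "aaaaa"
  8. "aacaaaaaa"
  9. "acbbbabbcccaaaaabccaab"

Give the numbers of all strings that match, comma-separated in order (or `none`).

1 → no match
2 → match
3 → no match — must end with "a"
4 → no match — must end with "a"
5 → no match
6 → no match
7 → match
8 → no match
9 → no match — must end with "a"

2, 7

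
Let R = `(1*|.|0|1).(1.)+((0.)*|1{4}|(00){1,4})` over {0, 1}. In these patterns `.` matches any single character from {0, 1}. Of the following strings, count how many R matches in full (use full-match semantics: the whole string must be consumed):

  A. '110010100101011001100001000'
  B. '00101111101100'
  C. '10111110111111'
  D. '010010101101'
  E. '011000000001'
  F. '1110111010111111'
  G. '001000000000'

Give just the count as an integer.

5

A → no match
B → match
C → match
D → no match
E → match
F → match
G → match
Total matched: 5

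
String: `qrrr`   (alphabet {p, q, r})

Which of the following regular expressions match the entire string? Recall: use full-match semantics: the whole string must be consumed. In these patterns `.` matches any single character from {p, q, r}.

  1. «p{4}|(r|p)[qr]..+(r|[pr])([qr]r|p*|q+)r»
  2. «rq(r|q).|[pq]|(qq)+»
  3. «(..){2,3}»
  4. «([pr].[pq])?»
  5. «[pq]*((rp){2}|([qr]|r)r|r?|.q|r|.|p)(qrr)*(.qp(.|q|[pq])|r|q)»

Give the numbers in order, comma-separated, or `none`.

3, 5

1 → no match
2 → no match
3 → match
4 → no match
5 → match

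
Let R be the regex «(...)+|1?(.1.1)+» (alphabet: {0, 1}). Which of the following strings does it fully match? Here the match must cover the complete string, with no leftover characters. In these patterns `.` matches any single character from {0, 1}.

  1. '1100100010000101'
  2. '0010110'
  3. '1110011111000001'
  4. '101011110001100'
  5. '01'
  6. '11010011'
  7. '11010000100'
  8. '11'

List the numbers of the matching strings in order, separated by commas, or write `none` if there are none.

1 → no match
2 → no match
3 → no match
4 → match
5 → no match
6 → no match
7 → no match
8 → no match

4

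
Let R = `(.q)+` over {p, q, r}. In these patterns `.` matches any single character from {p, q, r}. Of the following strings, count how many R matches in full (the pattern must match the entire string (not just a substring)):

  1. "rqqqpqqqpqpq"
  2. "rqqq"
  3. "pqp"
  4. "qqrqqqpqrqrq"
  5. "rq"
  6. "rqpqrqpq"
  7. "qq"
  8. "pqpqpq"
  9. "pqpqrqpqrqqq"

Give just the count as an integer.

8

1 → match
2 → match
3 → no match — must end with "q"
4 → match
5 → match
6 → match
7 → match
8 → match
9 → match
Total matched: 8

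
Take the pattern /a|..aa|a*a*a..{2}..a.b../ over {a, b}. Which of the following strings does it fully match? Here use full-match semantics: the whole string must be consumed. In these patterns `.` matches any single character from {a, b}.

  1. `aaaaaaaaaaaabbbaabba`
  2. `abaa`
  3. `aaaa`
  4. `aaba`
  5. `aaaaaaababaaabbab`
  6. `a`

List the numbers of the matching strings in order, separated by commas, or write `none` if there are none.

1, 2, 3, 5, 6

1 → match
2 → match
3 → match
4 → no match
5 → match
6 → match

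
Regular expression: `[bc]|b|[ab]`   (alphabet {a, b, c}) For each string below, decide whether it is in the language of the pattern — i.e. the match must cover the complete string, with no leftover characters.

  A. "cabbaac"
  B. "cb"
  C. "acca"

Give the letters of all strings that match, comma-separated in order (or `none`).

A → no match
B → no match
C → no match

none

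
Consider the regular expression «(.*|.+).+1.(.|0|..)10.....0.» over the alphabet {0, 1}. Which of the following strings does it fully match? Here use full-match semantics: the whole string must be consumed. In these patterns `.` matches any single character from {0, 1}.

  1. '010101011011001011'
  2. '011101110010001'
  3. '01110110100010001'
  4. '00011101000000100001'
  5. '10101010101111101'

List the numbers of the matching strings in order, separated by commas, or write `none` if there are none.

3, 5

1 → no match
2 → no match
3 → match
4 → no match
5 → match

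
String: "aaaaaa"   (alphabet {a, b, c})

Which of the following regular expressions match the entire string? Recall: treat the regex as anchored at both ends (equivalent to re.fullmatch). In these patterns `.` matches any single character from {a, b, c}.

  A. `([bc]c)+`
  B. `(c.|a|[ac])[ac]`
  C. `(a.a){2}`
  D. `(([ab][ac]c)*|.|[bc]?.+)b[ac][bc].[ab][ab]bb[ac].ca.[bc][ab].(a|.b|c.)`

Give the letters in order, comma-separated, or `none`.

C

A → no match — must end with "c"
B → no match
C → match
D → no match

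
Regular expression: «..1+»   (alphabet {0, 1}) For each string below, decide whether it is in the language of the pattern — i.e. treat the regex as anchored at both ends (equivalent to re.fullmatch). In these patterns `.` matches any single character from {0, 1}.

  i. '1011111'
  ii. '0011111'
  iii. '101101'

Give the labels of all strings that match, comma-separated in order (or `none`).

i, ii

i → match
ii → match
iii → no match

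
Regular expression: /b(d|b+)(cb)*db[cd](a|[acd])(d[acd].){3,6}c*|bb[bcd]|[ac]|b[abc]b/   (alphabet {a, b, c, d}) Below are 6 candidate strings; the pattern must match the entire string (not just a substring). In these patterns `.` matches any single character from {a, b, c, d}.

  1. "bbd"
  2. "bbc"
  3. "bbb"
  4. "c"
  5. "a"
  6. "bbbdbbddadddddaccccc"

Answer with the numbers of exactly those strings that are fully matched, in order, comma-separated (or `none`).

1. "bbd" → match
2. "bbc" → match
3. "bbb" → match
4. "c" → match
5. "a" → match
6 → no match

1, 2, 3, 4, 5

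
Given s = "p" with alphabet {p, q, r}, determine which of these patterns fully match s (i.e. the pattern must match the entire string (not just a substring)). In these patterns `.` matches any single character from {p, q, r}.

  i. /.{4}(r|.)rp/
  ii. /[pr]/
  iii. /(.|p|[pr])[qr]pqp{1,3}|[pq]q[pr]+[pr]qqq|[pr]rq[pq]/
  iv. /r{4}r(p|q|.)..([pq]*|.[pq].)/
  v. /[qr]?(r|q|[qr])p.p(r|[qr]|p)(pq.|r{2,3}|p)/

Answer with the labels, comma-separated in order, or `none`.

i → no match — must end with "rp"
ii → match
iii → no match
iv → no match — must start with "r"
v → no match

ii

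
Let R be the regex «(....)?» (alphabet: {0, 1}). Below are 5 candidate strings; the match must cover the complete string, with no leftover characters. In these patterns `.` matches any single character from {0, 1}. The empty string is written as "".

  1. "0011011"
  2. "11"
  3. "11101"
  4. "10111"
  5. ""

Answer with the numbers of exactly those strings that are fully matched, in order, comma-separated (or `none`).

5

1 → no match
2 → no match
3 → no match
4 → no match
5 → match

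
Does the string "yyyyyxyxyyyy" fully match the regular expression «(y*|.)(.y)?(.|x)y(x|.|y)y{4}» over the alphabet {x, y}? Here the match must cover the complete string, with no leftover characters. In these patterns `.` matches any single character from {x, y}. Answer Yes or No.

Yes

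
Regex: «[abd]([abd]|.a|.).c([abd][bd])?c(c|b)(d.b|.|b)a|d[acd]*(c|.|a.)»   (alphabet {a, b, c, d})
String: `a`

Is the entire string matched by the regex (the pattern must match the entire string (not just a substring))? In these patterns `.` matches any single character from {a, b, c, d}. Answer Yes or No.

No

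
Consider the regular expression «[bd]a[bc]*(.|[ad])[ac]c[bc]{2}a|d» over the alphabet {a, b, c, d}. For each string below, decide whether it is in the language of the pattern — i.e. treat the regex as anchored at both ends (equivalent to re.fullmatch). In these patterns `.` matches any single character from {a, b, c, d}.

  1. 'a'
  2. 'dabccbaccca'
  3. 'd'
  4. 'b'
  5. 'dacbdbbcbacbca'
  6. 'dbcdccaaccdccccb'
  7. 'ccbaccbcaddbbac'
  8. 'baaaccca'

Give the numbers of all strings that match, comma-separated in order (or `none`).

1 → no match
2 → match
3 → match
4 → no match
5 → no match
6 → no match
7 → no match
8 → match

2, 3, 8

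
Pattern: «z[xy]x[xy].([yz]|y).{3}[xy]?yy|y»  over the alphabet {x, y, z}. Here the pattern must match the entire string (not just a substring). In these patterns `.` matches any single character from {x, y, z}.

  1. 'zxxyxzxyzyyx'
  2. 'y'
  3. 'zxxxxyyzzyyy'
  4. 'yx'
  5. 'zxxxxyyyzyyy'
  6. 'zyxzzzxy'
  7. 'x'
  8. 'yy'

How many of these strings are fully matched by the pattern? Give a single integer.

1 → no match
2 → match
3 → match
4 → no match
5 → match
6 → no match
7 → no match
8 → no match
Total matched: 3

3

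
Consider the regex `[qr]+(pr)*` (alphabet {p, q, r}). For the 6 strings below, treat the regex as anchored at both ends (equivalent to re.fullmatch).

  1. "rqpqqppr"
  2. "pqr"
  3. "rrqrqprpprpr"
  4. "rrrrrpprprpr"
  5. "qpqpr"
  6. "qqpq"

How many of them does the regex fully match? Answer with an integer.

0

1 → no match
2 → no match
3 → no match
4 → no match
5 → no match
6 → no match
Total matched: 0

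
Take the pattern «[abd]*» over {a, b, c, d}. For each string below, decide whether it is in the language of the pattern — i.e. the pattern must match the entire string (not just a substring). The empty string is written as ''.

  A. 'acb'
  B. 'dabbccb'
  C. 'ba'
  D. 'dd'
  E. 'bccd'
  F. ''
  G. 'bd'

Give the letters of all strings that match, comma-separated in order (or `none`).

A → no match
B → no match
C → match
D → match
E → no match
F → match
G → match

C, D, F, G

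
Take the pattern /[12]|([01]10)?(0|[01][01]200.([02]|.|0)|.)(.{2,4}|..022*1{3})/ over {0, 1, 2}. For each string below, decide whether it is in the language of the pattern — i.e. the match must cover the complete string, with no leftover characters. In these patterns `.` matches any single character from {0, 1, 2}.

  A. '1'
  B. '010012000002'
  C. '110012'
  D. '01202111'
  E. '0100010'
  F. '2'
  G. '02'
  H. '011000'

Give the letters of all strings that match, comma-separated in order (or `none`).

A, B, C, D, E, F

A → match
B → match
C → match
D → match
E → match
F → match
G → no match
H → no match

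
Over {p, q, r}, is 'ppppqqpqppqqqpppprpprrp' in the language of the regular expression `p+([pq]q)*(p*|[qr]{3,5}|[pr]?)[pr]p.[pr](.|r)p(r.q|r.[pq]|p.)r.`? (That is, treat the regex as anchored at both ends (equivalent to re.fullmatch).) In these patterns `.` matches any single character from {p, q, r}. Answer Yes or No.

No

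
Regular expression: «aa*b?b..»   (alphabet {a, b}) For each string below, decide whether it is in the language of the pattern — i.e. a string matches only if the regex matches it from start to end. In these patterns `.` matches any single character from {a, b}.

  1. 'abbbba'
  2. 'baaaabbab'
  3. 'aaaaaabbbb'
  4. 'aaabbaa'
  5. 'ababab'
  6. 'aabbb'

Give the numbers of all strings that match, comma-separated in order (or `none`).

3, 4, 6

1 → no match
2 → no match — must start with 'a'
3 → match
4 → match
5 → no match
6 → match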